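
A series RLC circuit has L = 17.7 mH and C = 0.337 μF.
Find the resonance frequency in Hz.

Step 1 — Resonance condition Im(Z)=0 gives ω₀ = 1/√(LC).
Step 2 — ω₀ = 1/√(0.0177·3.37e-07) = 1.295e+04 rad/s.
Step 3 — f₀ = ω₀/(2π) = 2061 Hz.

f₀ = 2061 Hz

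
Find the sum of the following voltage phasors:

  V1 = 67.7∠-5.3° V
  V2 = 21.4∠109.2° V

Step 1 — Convert each phasor to rectangular form:
  V1 = 67.7·(cos(-5.3°) + j·sin(-5.3°)) = 67.41 - j6.253 V
  V2 = 21.4·(cos(109.2°) + j·sin(109.2°)) = -7.038 + j20.21 V
Step 2 — Sum components: V_total = 60.37 + j13.96 V.
Step 3 — Convert to polar: |V_total| = 61.96 V, ∠V_total = 13.0°.

V_total = 61.96∠13.0° V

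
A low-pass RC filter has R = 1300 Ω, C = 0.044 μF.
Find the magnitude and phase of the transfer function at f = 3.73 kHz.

Step 1 — Angular frequency: ω = 2π·3730 = 2.344e+04 rad/s.
Step 2 — Transfer function: H(jω) = 1/(1 + jωRC).
Step 3 — Denominator: 1 + jωRC = 1 + j·2.344e+04·1300·4.4e-08 = 1 + j1.341.
Step 4 — H = 0.3575 - j0.4793.
Step 5 — Magnitude: |H| = 0.5979 (-4.5 dB); phase: φ = -53.3°.

|H| = 0.5979 (-4.5 dB), φ = -53.3°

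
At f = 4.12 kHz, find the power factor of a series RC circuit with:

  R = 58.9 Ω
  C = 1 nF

Step 1 — Angular frequency: ω = 2π·f = 2π·4120 = 2.589e+04 rad/s.
Step 2 — Component impedances:
  R: Z = R = 58.9 Ω
  C: Z = 1/(jωC) = -j/(ω·C) = 0 - j3.863e+04 Ω
Step 3 — Series combination: Z_total = R + C = 58.9 - j3.863e+04 Ω = 3.863e+04∠-89.9° Ω.
Step 4 — Power factor: PF = cos(φ) = Re(Z)/|Z| = 58.9/3.863e+04 = 0.001525.
Step 5 — Type: Im(Z) = -3.863e+04 ⇒ leading (phase φ = -89.9°).

PF = 0.001525 (leading, φ = -89.9°)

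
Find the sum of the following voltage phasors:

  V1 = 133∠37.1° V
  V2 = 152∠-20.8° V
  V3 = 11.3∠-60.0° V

Step 1 — Convert each phasor to rectangular form:
  V1 = 133·(cos(37.1°) + j·sin(37.1°)) = 106.1 + j80.23 V
  V2 = 152·(cos(-20.8°) + j·sin(-20.8°)) = 142.1 - j53.98 V
  V3 = 11.3·(cos(-60.0°) + j·sin(-60.0°)) = 5.65 - j9.786 V
Step 2 — Sum components: V_total = 253.8 + j16.46 V.
Step 3 — Convert to polar: |V_total| = 254.4 V, ∠V_total = 3.7°.

V_total = 254.4∠3.7° V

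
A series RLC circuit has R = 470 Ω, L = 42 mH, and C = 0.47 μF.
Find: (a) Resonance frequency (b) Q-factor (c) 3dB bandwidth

Step 1 — Resonance: ω₀ = 1/√(LC) = 1/√(0.042·4.7e-07) = 7117 rad/s.
Step 2 — f₀ = ω₀/(2π) = 1133 Hz.
Step 3 — Series Q: Q = ω₀L/R = 7117·0.042/470 = 0.636.
Step 4 — Bandwidth: Δω = ω₀/Q = 1.119e+04 rad/s; BW = Δω/(2π) = 1781 Hz.

(a) f₀ = 1133 Hz  (b) Q = 0.636  (c) BW = 1781 Hz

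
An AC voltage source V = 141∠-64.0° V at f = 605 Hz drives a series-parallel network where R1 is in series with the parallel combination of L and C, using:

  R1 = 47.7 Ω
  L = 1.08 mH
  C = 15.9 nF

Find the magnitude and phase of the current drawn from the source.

Step 1 — Angular frequency: ω = 2π·f = 2π·605 = 3801 rad/s.
Step 2 — Component impedances:
  R1: Z = R = 47.7 Ω
  L: Z = jωL = j·3801·0.00108 = 0 + j4.105 Ω
  C: Z = 1/(jωC) = -j/(ω·C) = 0 - j1.655e+04 Ω
Step 3 — Parallel branch: L || C = 1/(1/L + 1/C) = 0 + j4.106 Ω.
Step 4 — Series with R1: Z_total = R1 + (L || C) = 47.7 + j4.106 Ω = 47.88∠4.9° Ω.
Step 5 — Source phasor: V = 141∠-64.0° V = 61.81 - j126.7 V.
Step 6 — Ohm's law: I = V / Z_total = (61.81 - j126.7) / (47.7 + j4.106) = 1.059 - j2.748 A.
Step 7 — Convert to polar: |I| = 2.945 A, ∠I = -68.9°.

I = 2.945∠-68.9° A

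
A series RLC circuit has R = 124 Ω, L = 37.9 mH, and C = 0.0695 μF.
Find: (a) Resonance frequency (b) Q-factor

Step 1 — Resonance condition Im(Z)=0 gives ω₀ = 1/√(LC).
Step 2 — ω₀ = 1/√(0.0379·6.95e-08) = 1.948e+04 rad/s.
Step 3 — f₀ = ω₀/(2π) = 3101 Hz.
Step 4 — Series Q: Q = ω₀L/R = 1.948e+04·0.0379/124 = 5.955.

(a) f₀ = 3101 Hz  (b) Q = 5.955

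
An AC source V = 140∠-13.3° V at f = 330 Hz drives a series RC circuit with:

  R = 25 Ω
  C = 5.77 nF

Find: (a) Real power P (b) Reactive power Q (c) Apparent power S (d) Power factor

Step 1 — Angular frequency: ω = 2π·f = 2π·330 = 2073 rad/s.
Step 2 — Component impedances:
  R: Z = R = 25 Ω
  C: Z = 1/(jωC) = -j/(ω·C) = 0 - j8.359e+04 Ω
Step 3 — Series combination: Z_total = R + C = 25 - j8.359e+04 Ω = 8.359e+04∠-90.0° Ω.
Step 4 — Source phasor: V = 140∠-13.3° V = 136.2 - j32.21 V.
Step 5 — Current: I = V / Z = 0.0003858 + j0.00163 A = 0.001675∠76.7° A.
Step 6 — Complex power: S = V·I* = 7.014e-05 - j0.2345 VA.
Step 7 — Real power: P = Re(S) = 7.014e-05 W.
Step 8 — Reactive power: Q = Im(S) = -0.2345 VAR.
Step 9 — Apparent power: |S| = 0.2345 VA.
Step 10 — Power factor: PF = P/|S| = 0.0002991 (leading).

(a) P = 7.014e-05 W  (b) Q = -0.2345 VAR  (c) S = 0.2345 VA  (d) PF = 0.0002991 (leading)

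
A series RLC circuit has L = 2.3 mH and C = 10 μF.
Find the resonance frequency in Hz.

Step 1 — Resonance condition Im(Z)=0 gives ω₀ = 1/√(LC).
Step 2 — ω₀ = 1/√(0.0023·1e-05) = 6594 rad/s.
Step 3 — f₀ = ω₀/(2π) = 1049 Hz.

f₀ = 1049 Hz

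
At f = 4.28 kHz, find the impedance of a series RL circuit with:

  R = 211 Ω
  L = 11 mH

Step 1 — Angular frequency: ω = 2π·f = 2π·4280 = 2.689e+04 rad/s.
Step 2 — Component impedances:
  R: Z = R = 211 Ω
  L: Z = jωL = j·2.689e+04·0.011 = 0 + j295.8 Ω
Step 3 — Series combination: Z_total = R + L = 211 + j295.8 Ω = 363.4∠54.5° Ω.

Z = 211 + j295.8 Ω = 363.4∠54.5° Ω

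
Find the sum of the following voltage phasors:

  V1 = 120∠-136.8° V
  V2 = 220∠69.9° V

Step 1 — Convert each phasor to rectangular form:
  V1 = 120·(cos(-136.8°) + j·sin(-136.8°)) = -87.48 - j82.15 V
  V2 = 220·(cos(69.9°) + j·sin(69.9°)) = 75.61 + j206.6 V
Step 2 — Sum components: V_total = -11.87 + j124.5 V.
Step 3 — Convert to polar: |V_total| = 125 V, ∠V_total = 95.4°.

V_total = 125∠95.4° V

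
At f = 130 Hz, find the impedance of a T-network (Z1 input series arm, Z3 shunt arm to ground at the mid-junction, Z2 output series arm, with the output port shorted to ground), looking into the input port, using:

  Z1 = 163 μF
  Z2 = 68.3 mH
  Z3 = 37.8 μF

Step 1 — Angular frequency: ω = 2π·f = 2π·130 = 816.8 rad/s.
Step 2 — Component impedances:
  Z1: Z = 1/(jωC) = -j/(ω·C) = 0 - j7.511 Ω
  Z2: Z = jωL = j·816.8·0.0683 = 0 + j55.79 Ω
  Z3: Z = 1/(jωC) = -j/(ω·C) = 0 - j32.39 Ω
Step 3 — With the output port shorted to ground, the output series arm Z2 runs from the junction to ground; the shunt arm Z3 also runs from the junction to ground. They appear in parallel: Z3 || Z2 = 0 - j77.22 Ω.
Step 4 — Series with input arm Z1: Z_in = Z1 + (Z3 || Z2) = 0 - j84.73 Ω = 84.73∠-90.0° Ω.

Z = 0 - j84.73 Ω = 84.73∠-90.0° Ω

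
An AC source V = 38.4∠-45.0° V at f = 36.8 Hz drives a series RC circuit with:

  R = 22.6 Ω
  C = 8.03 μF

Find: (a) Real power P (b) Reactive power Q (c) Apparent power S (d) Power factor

Step 1 — Angular frequency: ω = 2π·f = 2π·36.8 = 231.2 rad/s.
Step 2 — Component impedances:
  R: Z = R = 22.6 Ω
  C: Z = 1/(jωC) = -j/(ω·C) = 0 - j538.6 Ω
Step 3 — Series combination: Z_total = R + C = 22.6 - j538.6 Ω = 539.1∠-87.6° Ω.
Step 4 — Source phasor: V = 38.4∠-45.0° V = 27.15 - j27.15 V.
Step 5 — Current: I = V / Z = 0.05244 + j0.04821 A = 0.07123∠42.6° A.
Step 6 — Complex power: S = V·I* = 0.1147 - j2.733 VA.
Step 7 — Real power: P = Re(S) = 0.1147 W.
Step 8 — Reactive power: Q = Im(S) = -2.733 VAR.
Step 9 — Apparent power: |S| = 2.735 VA.
Step 10 — Power factor: PF = P/|S| = 0.04192 (leading).

(a) P = 0.1147 W  (b) Q = -2.733 VAR  (c) S = 2.735 VA  (d) PF = 0.04192 (leading)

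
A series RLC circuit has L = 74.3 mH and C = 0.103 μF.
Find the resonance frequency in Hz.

Step 1 — Resonance condition Im(Z)=0 gives ω₀ = 1/√(LC).
Step 2 — ω₀ = 1/√(0.0743·1.03e-07) = 1.143e+04 rad/s.
Step 3 — f₀ = ω₀/(2π) = 1819 Hz.

f₀ = 1819 Hz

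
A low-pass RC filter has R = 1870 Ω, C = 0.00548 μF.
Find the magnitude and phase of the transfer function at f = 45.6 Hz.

Step 1 — Angular frequency: ω = 2π·45.6 = 286.5 rad/s.
Step 2 — Transfer function: H(jω) = 1/(1 + jωRC).
Step 3 — Denominator: 1 + jωRC = 1 + j·286.5·1870·5.48e-09 = 1 + j0.002936.
Step 4 — H = 1 - j0.002936.
Step 5 — Magnitude: |H| = 1 (-0.0 dB); phase: φ = -0.2°.

|H| = 1 (-0.0 dB), φ = -0.2°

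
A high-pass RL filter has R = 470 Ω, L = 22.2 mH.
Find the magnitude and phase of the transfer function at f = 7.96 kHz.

Step 1 — Angular frequency: ω = 2π·7960 = 5.001e+04 rad/s.
Step 2 — Transfer function: H(jω) = jωL/(R + jωL).
Step 3 — Numerator jωL = j·1110; denominator R + jωL = 470 + j1110.
Step 4 — H = 0.848 + j0.359.
Step 5 — Magnitude: |H| = 0.9209 (-0.7 dB); phase: φ = 22.9°.

|H| = 0.9209 (-0.7 dB), φ = 22.9°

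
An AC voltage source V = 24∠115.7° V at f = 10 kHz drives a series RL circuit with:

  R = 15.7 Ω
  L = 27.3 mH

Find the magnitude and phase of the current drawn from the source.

Step 1 — Angular frequency: ω = 2π·f = 2π·1e+04 = 6.283e+04 rad/s.
Step 2 — Component impedances:
  R: Z = R = 15.7 Ω
  L: Z = jωL = j·6.283e+04·0.0273 = 0 + j1715 Ω
Step 3 — Series combination: Z_total = R + L = 15.7 + j1715 Ω = 1715∠89.5° Ω.
Step 4 — Source phasor: V = 24∠115.7° V = -10.41 + j21.63 V.
Step 5 — Ohm's law: I = V / Z_total = (-10.41 + j21.63) / (15.7 + j1715) = 0.01255 + j0.006182 A.
Step 6 — Convert to polar: |I| = 0.01399 A, ∠I = 26.2°.

I = 0.01399∠26.2° A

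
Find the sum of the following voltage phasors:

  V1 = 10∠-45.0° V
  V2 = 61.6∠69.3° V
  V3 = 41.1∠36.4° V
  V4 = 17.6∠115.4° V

Step 1 — Convert each phasor to rectangular form:
  V1 = 10·(cos(-45.0°) + j·sin(-45.0°)) = 7.071 - j7.071 V
  V2 = 61.6·(cos(69.3°) + j·sin(69.3°)) = 21.77 + j57.62 V
  V3 = 41.1·(cos(36.4°) + j·sin(36.4°)) = 33.08 + j24.39 V
  V4 = 17.6·(cos(115.4°) + j·sin(115.4°)) = -7.549 + j15.9 V
Step 2 — Sum components: V_total = 54.38 + j90.84 V.
Step 3 — Convert to polar: |V_total| = 105.9 V, ∠V_total = 59.1°.

V_total = 105.9∠59.1° V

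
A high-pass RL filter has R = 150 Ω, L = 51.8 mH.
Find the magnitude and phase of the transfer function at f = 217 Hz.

Step 1 — Angular frequency: ω = 2π·217 = 1363 rad/s.
Step 2 — Transfer function: H(jω) = jωL/(R + jωL).
Step 3 — Numerator jωL = j·70.63; denominator R + jωL = 150 + j70.63.
Step 4 — H = 0.1815 + j0.3854.
Step 5 — Magnitude: |H| = 0.426 (-7.4 dB); phase: φ = 64.8°.

|H| = 0.426 (-7.4 dB), φ = 64.8°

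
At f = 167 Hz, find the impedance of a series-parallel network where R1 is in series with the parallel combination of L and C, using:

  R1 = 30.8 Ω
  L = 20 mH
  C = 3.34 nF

Step 1 — Angular frequency: ω = 2π·f = 2π·167 = 1049 rad/s.
Step 2 — Component impedances:
  R1: Z = R = 30.8 Ω
  L: Z = jωL = j·1049·0.02 = 0 + j20.99 Ω
  C: Z = 1/(jωC) = -j/(ω·C) = 0 - j2.853e+05 Ω
Step 3 — Parallel branch: L || C = 1/(1/L + 1/C) = 0 + j20.99 Ω.
Step 4 — Series with R1: Z_total = R1 + (L || C) = 30.8 + j20.99 Ω = 37.27∠34.3° Ω.

Z = 30.8 + j20.99 Ω = 37.27∠34.3° Ω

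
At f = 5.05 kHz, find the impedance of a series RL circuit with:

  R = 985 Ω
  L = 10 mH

Step 1 — Angular frequency: ω = 2π·f = 2π·5050 = 3.173e+04 rad/s.
Step 2 — Component impedances:
  R: Z = R = 985 Ω
  L: Z = jωL = j·3.173e+04·0.01 = 0 + j317.3 Ω
Step 3 — Series combination: Z_total = R + L = 985 + j317.3 Ω = 1035∠17.9° Ω.

Z = 985 + j317.3 Ω = 1035∠17.9° Ω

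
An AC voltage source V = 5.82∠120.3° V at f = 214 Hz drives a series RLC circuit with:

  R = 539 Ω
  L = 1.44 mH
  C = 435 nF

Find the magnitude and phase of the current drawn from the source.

Step 1 — Angular frequency: ω = 2π·f = 2π·214 = 1345 rad/s.
Step 2 — Component impedances:
  R: Z = R = 539 Ω
  L: Z = jωL = j·1345·0.00144 = 0 + j1.936 Ω
  C: Z = 1/(jωC) = -j/(ω·C) = 0 - j1710 Ω
Step 3 — Series combination: Z_total = R + L + C = 539 - j1708 Ω = 1791∠-72.5° Ω.
Step 4 — Source phasor: V = 5.82∠120.3° V = -2.936 + j5.025 V.
Step 5 — Ohm's law: I = V / Z_total = (-2.936 + j5.025) / (539 - j1708) = -0.003169 - j0.0007191 A.
Step 6 — Convert to polar: |I| = 0.00325 A, ∠I = -167.2°.

I = 0.00325∠-167.2° A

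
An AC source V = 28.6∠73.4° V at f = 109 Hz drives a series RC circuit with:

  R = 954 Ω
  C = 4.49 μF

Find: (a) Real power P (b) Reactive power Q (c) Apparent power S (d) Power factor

Step 1 — Angular frequency: ω = 2π·f = 2π·109 = 684.9 rad/s.
Step 2 — Component impedances:
  R: Z = R = 954 Ω
  C: Z = 1/(jωC) = -j/(ω·C) = 0 - j325.2 Ω
Step 3 — Series combination: Z_total = R + C = 954 - j325.2 Ω = 1008∠-18.8° Ω.
Step 4 — Source phasor: V = 28.6∠73.4° V = 8.171 + j27.41 V.
Step 5 — Current: I = V / Z = -0.001101 + j0.02835 A = 0.02838∠92.2° A.
Step 6 — Complex power: S = V·I* = 0.7681 - j0.2618 VA.
Step 7 — Real power: P = Re(S) = 0.7681 W.
Step 8 — Reactive power: Q = Im(S) = -0.2618 VAR.
Step 9 — Apparent power: |S| = 0.8115 VA.
Step 10 — Power factor: PF = P/|S| = 0.9465 (leading).

(a) P = 0.7681 W  (b) Q = -0.2618 VAR  (c) S = 0.8115 VA  (d) PF = 0.9465 (leading)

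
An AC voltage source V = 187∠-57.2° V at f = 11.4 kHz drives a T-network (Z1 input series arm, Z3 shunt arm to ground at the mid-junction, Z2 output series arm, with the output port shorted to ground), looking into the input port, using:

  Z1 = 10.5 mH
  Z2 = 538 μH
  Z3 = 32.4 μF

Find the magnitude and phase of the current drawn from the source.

Step 1 — Angular frequency: ω = 2π·f = 2π·1.14e+04 = 7.163e+04 rad/s.
Step 2 — Component impedances:
  Z1: Z = jωL = j·7.163e+04·0.0105 = 0 + j752.1 Ω
  Z2: Z = jωL = j·7.163e+04·0.000538 = 0 + j38.54 Ω
  Z3: Z = 1/(jωC) = -j/(ω·C) = 0 - j0.4309 Ω
Step 3 — With the output port shorted to ground, the output series arm Z2 runs from the junction to ground; the shunt arm Z3 also runs from the junction to ground. They appear in parallel: Z3 || Z2 = 0 - j0.4358 Ω.
Step 4 — Series with input arm Z1: Z_in = Z1 + (Z3 || Z2) = 0 + j751.7 Ω = 751.7∠90.0° Ω.
Step 5 — Source phasor: V = 187∠-57.2° V = 101.3 - j157.2 V.
Step 6 — Ohm's law: I = V / Z_total = (101.3 - j157.2) / (0 + j751.7) = -0.2091 - j0.1348 A.
Step 7 — Convert to polar: |I| = 0.2488 A, ∠I = -147.2°.

I = 0.2488∠-147.2° A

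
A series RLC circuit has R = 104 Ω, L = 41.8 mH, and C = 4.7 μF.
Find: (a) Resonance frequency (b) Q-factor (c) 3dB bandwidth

Step 1 — Resonance condition Im(Z)=0 gives ω₀ = 1/√(LC).
Step 2 — ω₀ = 1/√(0.0418·4.7e-06) = 2256 rad/s.
Step 3 — f₀ = ω₀/(2π) = 359.1 Hz.
Step 4 — Series Q: Q = ω₀L/R = 2256·0.0418/104 = 0.9068.
Step 5 — 3dB bandwidth: Δω = ω₀/Q = 2488 rad/s; BW = Δω/(2π) = 396 Hz.

(a) f₀ = 359.1 Hz  (b) Q = 0.9068  (c) BW = 396 Hz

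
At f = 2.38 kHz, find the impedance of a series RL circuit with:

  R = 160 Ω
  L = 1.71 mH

Step 1 — Angular frequency: ω = 2π·f = 2π·2380 = 1.495e+04 rad/s.
Step 2 — Component impedances:
  R: Z = R = 160 Ω
  L: Z = jωL = j·1.495e+04·0.00171 = 0 + j25.57 Ω
Step 3 — Series combination: Z_total = R + L = 160 + j25.57 Ω = 162∠9.1° Ω.

Z = 160 + j25.57 Ω = 162∠9.1° Ω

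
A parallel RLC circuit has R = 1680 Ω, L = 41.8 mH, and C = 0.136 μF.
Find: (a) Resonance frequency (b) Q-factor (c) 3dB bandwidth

Step 1 — Resonance: ω₀ = 1/√(LC) = 1/√(0.0418·1.36e-07) = 1.326e+04 rad/s.
Step 2 — f₀ = ω₀/(2π) = 2111 Hz.
Step 3 — Parallel Q: Q = R/(ω₀L) = 1680/(1.326e+04·0.0418) = 3.03.
Step 4 — Bandwidth: Δω = ω₀/Q = 4377 rad/s; BW = Δω/(2π) = 696.6 Hz.

(a) f₀ = 2111 Hz  (b) Q = 3.03  (c) BW = 696.6 Hz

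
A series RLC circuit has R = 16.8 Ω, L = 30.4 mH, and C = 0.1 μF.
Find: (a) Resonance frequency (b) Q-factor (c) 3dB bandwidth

Step 1 — Resonance condition Im(Z)=0 gives ω₀ = 1/√(LC).
Step 2 — ω₀ = 1/√(0.0304·1e-07) = 1.814e+04 rad/s.
Step 3 — f₀ = ω₀/(2π) = 2887 Hz.
Step 4 — Series Q: Q = ω₀L/R = 1.814e+04·0.0304/16.8 = 32.82.
Step 5 — 3dB bandwidth: Δω = ω₀/Q = 552.6 rad/s; BW = Δω/(2π) = 87.95 Hz.

(a) f₀ = 2887 Hz  (b) Q = 32.82  (c) BW = 87.95 Hz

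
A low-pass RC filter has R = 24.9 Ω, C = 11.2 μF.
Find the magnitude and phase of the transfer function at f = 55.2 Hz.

Step 1 — Angular frequency: ω = 2π·55.2 = 346.8 rad/s.
Step 2 — Transfer function: H(jω) = 1/(1 + jωRC).
Step 3 — Denominator: 1 + jωRC = 1 + j·346.8·24.9·1.12e-05 = 1 + j0.09672.
Step 4 — H = 0.9907 - j0.09583.
Step 5 — Magnitude: |H| = 0.9954 (-0.0 dB); phase: φ = -5.5°.

|H| = 0.9954 (-0.0 dB), φ = -5.5°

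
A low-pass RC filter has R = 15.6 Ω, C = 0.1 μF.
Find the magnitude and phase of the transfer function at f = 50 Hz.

Step 1 — Angular frequency: ω = 2π·50 = 314.2 rad/s.
Step 2 — Transfer function: H(jω) = 1/(1 + jωRC).
Step 3 — Denominator: 1 + jωRC = 1 + j·314.2·15.6·1e-07 = 1 + j0.0004901.
Step 4 — H = 1 - j0.0004901.
Step 5 — Magnitude: |H| = 1 (-0.0 dB); phase: φ = -0.0°.

|H| = 1 (-0.0 dB), φ = -0.0°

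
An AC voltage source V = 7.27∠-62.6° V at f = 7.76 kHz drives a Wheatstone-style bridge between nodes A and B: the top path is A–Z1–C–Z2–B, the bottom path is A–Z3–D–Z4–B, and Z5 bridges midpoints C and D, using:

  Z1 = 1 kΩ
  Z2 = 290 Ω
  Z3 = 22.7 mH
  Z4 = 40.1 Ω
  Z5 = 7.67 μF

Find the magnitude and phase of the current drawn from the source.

Step 1 — Angular frequency: ω = 2π·f = 2π·7760 = 4.876e+04 rad/s.
Step 2 — Component impedances:
  Z1: Z = R = 1000 Ω
  Z2: Z = R = 290 Ω
  Z3: Z = jωL = j·4.876e+04·0.0227 = 0 + j1107 Ω
  Z4: Z = R = 40.1 Ω
  Z5: Z = 1/(jωC) = -j/(ω·C) = 0 - j2.674 Ω
Step 3 — Bridge requires nodal analysis (the Z5 bridge couples midpoints C and D, so the two paths cannot be reduced to a simple series/parallel combination). Setting node B to ground and injecting 1 A at node A, the 3-node admittance system at A, C, D solves to V_A = Z_AB = 586.9 + j497.6 Ω = 769.5∠40.3° Ω.
Step 4 — Source phasor: V = 7.27∠-62.6° V = 3.346 - j6.454 V.
Step 5 — Ohm's law: I = V / Z_total = (3.346 - j6.454) / (586.9 + j497.6) = -0.002108 - j0.00921 A.
Step 6 — Convert to polar: |I| = 0.009448 A, ∠I = -102.9°.

I = 0.009448∠-102.9° A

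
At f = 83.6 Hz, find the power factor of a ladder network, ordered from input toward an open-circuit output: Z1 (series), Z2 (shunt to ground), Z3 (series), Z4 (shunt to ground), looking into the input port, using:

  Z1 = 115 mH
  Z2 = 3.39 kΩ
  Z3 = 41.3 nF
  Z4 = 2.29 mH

Step 1 — Angular frequency: ω = 2π·f = 2π·83.6 = 525.3 rad/s.
Step 2 — Component impedances:
  Z1: Z = jωL = j·525.3·0.115 = 0 + j60.41 Ω
  Z2: Z = R = 3390 Ω
  Z3: Z = 1/(jωC) = -j/(ω·C) = 0 - j4.61e+04 Ω
  Z4: Z = jωL = j·525.3·0.00229 = 0 + j1.203 Ω
Step 3 — Ladder network (open output): work backward from the far end, alternating series and parallel combinations. Z_in = 3372 - j187.6 Ω = 3377∠-3.2° Ω.
Step 4 — Power factor: PF = cos(φ) = Re(Z)/|Z| = 3372/3377 = 0.9985.
Step 5 — Type: Im(Z) = -187.6 ⇒ leading (phase φ = -3.2°).

PF = 0.9985 (leading, φ = -3.2°)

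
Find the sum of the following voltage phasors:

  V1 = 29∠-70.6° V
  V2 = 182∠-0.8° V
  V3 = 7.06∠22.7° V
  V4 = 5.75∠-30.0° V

Step 1 — Convert each phasor to rectangular form:
  V1 = 29·(cos(-70.6°) + j·sin(-70.6°)) = 9.633 - j27.35 V
  V2 = 182·(cos(-0.8°) + j·sin(-0.8°)) = 182 - j2.541 V
  V3 = 7.06·(cos(22.7°) + j·sin(22.7°)) = 6.513 + j2.724 V
  V4 = 5.75·(cos(-30.0°) + j·sin(-30.0°)) = 4.98 - j2.875 V
Step 2 — Sum components: V_total = 203.1 - j30.05 V.
Step 3 — Convert to polar: |V_total| = 205.3 V, ∠V_total = -8.4°.

V_total = 205.3∠-8.4° V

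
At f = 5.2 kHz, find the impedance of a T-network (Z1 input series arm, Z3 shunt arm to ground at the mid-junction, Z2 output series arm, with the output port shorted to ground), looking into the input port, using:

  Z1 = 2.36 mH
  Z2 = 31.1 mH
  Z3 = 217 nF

Step 1 — Angular frequency: ω = 2π·f = 2π·5200 = 3.267e+04 rad/s.
Step 2 — Component impedances:
  Z1: Z = jωL = j·3.267e+04·0.00236 = 0 + j77.11 Ω
  Z2: Z = jωL = j·3.267e+04·0.0311 = 0 + j1016 Ω
  Z3: Z = 1/(jωC) = -j/(ω·C) = 0 - j141 Ω
Step 3 — With the output port shorted to ground, the output series arm Z2 runs from the junction to ground; the shunt arm Z3 also runs from the junction to ground. They appear in parallel: Z3 || Z2 = 0 - j163.8 Ω.
Step 4 — Series with input arm Z1: Z_in = Z1 + (Z3 || Z2) = 0 - j86.67 Ω = 86.67∠-90.0° Ω.

Z = 0 - j86.67 Ω = 86.67∠-90.0° Ω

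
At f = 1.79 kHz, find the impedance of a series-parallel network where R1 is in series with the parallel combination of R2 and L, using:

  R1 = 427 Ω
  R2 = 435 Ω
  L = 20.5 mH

Step 1 — Angular frequency: ω = 2π·f = 2π·1790 = 1.125e+04 rad/s.
Step 2 — Component impedances:
  R1: Z = R = 427 Ω
  R2: Z = R = 435 Ω
  L: Z = jωL = j·1.125e+04·0.0205 = 0 + j230.6 Ω
Step 3 — Parallel branch: R2 || L = 1/(1/R2 + 1/L) = 95.4 + j180 Ω.
Step 4 — Series with R1: Z_total = R1 + (R2 || L) = 522.4 + j180 Ω = 552.5∠19.0° Ω.

Z = 522.4 + j180 Ω = 552.5∠19.0° Ω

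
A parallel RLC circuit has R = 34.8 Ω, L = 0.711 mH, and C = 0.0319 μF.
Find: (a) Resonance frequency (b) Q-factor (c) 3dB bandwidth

Step 1 — Resonance: ω₀ = 1/√(LC) = 1/√(0.000711·3.19e-08) = 2.1e+05 rad/s.
Step 2 — f₀ = ω₀/(2π) = 3.342e+04 Hz.
Step 3 — Parallel Q: Q = R/(ω₀L) = 34.8/(2.1e+05·0.000711) = 0.2331.
Step 4 — Bandwidth: Δω = ω₀/Q = 9.008e+05 rad/s; BW = Δω/(2π) = 1.434e+05 Hz.

(a) f₀ = 3.342e+04 Hz  (b) Q = 0.2331  (c) BW = 1.434e+05 Hz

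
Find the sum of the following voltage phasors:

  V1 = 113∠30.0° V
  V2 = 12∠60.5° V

Step 1 — Convert each phasor to rectangular form:
  V1 = 113·(cos(30.0°) + j·sin(30.0°)) = 97.86 + j56.5 V
  V2 = 12·(cos(60.5°) + j·sin(60.5°)) = 5.909 + j10.44 V
Step 2 — Sum components: V_total = 103.8 + j66.94 V.
Step 3 — Convert to polar: |V_total| = 123.5 V, ∠V_total = 32.8°.

V_total = 123.5∠32.8° V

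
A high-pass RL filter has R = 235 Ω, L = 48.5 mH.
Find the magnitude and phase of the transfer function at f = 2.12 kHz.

Step 1 — Angular frequency: ω = 2π·2120 = 1.332e+04 rad/s.
Step 2 — Transfer function: H(jω) = jωL/(R + jωL).
Step 3 — Numerator jωL = j·646; denominator R + jωL = 235 + j646.
Step 4 — H = 0.8831 + j0.3212.
Step 5 — Magnitude: |H| = 0.9398 (-0.5 dB); phase: φ = 20.0°.

|H| = 0.9398 (-0.5 dB), φ = 20.0°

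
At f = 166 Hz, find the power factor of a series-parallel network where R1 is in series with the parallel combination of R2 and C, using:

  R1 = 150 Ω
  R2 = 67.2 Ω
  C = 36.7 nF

Step 1 — Angular frequency: ω = 2π·f = 2π·166 = 1043 rad/s.
Step 2 — Component impedances:
  R1: Z = R = 150 Ω
  R2: Z = R = 67.2 Ω
  C: Z = 1/(jωC) = -j/(ω·C) = 0 - j2.612e+04 Ω
Step 3 — Parallel branch: R2 || C = 1/(1/R2 + 1/C) = 67.2 - j0.1729 Ω.
Step 4 — Series with R1: Z_total = R1 + (R2 || C) = 217.2 - j0.1729 Ω = 217.2∠-0.0° Ω.
Step 5 — Power factor: PF = cos(φ) = Re(Z)/|Z| = 217.2/217.2 = 1.
Step 6 — Type: Im(Z) = -0.1729 ⇒ leading (phase φ = -0.0°).

PF = 1 (leading, φ = -0.0°)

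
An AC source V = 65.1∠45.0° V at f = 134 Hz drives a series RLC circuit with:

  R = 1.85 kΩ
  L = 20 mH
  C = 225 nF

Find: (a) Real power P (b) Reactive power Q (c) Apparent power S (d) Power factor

Step 1 — Angular frequency: ω = 2π·f = 2π·134 = 841.9 rad/s.
Step 2 — Component impedances:
  R: Z = R = 1850 Ω
  L: Z = jωL = j·841.9·0.02 = 0 + j16.84 Ω
  C: Z = 1/(jωC) = -j/(ω·C) = 0 - j5279 Ω
Step 3 — Series combination: Z_total = R + L + C = 1850 - j5262 Ω = 5578∠-70.6° Ω.
Step 4 — Source phasor: V = 65.1∠45.0° V = 46.03 + j46.03 V.
Step 5 — Current: I = V / Z = -0.005048 + j0.01052 A = 0.01167∠115.6° A.
Step 6 — Complex power: S = V·I* = 0.252 - j0.7168 VA.
Step 7 — Real power: P = Re(S) = 0.252 W.
Step 8 — Reactive power: Q = Im(S) = -0.7168 VAR.
Step 9 — Apparent power: |S| = 0.7598 VA.
Step 10 — Power factor: PF = P/|S| = 0.3317 (leading).

(a) P = 0.252 W  (b) Q = -0.7168 VAR  (c) S = 0.7598 VA  (d) PF = 0.3317 (leading)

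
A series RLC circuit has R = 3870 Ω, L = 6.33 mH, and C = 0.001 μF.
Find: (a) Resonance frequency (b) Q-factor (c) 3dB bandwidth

Step 1 — Resonance: ω₀ = 1/√(LC) = 1/√(0.00633·1e-09) = 3.975e+05 rad/s.
Step 2 — f₀ = ω₀/(2π) = 6.326e+04 Hz.
Step 3 — Series Q: Q = ω₀L/R = 3.975e+05·0.00633/3870 = 0.6501.
Step 4 — Bandwidth: Δω = ω₀/Q = 6.114e+05 rad/s; BW = Δω/(2π) = 9.73e+04 Hz.

(a) f₀ = 6.326e+04 Hz  (b) Q = 0.6501  (c) BW = 9.73e+04 Hz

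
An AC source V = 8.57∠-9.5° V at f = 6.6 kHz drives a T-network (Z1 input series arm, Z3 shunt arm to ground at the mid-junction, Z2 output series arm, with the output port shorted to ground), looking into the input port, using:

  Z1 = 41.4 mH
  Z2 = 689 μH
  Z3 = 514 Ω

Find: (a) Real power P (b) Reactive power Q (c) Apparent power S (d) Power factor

Step 1 — Angular frequency: ω = 2π·f = 2π·6600 = 4.147e+04 rad/s.
Step 2 — Component impedances:
  Z1: Z = jωL = j·4.147e+04·0.0414 = 0 + j1717 Ω
  Z2: Z = jωL = j·4.147e+04·0.000689 = 0 + j28.57 Ω
  Z3: Z = R = 514 Ω
Step 3 — With the output port shorted to ground, the output series arm Z2 runs from the junction to ground; the shunt arm Z3 also runs from the junction to ground. They appear in parallel: Z3 || Z2 = 1.583 + j28.48 Ω.
Step 4 — Series with input arm Z1: Z_in = Z1 + (Z3 || Z2) = 1.583 + j1745 Ω = 1745∠89.9° Ω.
Step 5 — Source phasor: V = 8.57∠-9.5° V = 8.452 - j1.414 V.
Step 6 — Current: I = V / Z = -0.000806 - j0.004844 A = 0.00491∠-99.4° A.
Step 7 — Complex power: S = V·I* = 3.818e-05 + j0.04208 VA.
Step 8 — Real power: P = Re(S) = 3.818e-05 W.
Step 9 — Reactive power: Q = Im(S) = 0.04208 VAR.
Step 10 — Apparent power: |S| = 0.04208 VA.
Step 11 — Power factor: PF = P/|S| = 0.0009072 (lagging).

(a) P = 3.818e-05 W  (b) Q = 0.04208 VAR  (c) S = 0.04208 VA  (d) PF = 0.0009072 (lagging)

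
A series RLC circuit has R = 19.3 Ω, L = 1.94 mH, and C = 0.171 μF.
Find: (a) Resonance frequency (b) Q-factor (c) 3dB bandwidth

Step 1 — Resonance: ω₀ = 1/√(LC) = 1/√(0.00194·1.71e-07) = 5.49e+04 rad/s.
Step 2 — f₀ = ω₀/(2π) = 8738 Hz.
Step 3 — Series Q: Q = ω₀L/R = 5.49e+04·0.00194/19.3 = 5.519.
Step 4 — Bandwidth: Δω = ω₀/Q = 9948 rad/s; BW = Δω/(2π) = 1583 Hz.

(a) f₀ = 8738 Hz  (b) Q = 5.519  (c) BW = 1583 Hz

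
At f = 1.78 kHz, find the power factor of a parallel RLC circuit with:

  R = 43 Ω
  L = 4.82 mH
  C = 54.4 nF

Step 1 — Angular frequency: ω = 2π·f = 2π·1780 = 1.118e+04 rad/s.
Step 2 — Component impedances:
  R: Z = R = 43 Ω
  L: Z = jωL = j·1.118e+04·0.00482 = 0 + j53.91 Ω
  C: Z = 1/(jωC) = -j/(ω·C) = 0 - j1644 Ω
Step 3 — Parallel combination: 1/Z_total = 1/R + 1/L + 1/C; Z_total = 26.96 + j20.8 Ω = 34.05∠37.7° Ω.
Step 4 — Power factor: PF = cos(φ) = Re(Z)/|Z| = 26.96/34.05 = 0.7918.
Step 5 — Type: Im(Z) = 20.8 ⇒ lagging (phase φ = 37.7°).

PF = 0.7918 (lagging, φ = 37.7°)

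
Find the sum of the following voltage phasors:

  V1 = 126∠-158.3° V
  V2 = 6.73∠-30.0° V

Step 1 — Convert each phasor to rectangular form:
  V1 = 126·(cos(-158.3°) + j·sin(-158.3°)) = -117.1 - j46.59 V
  V2 = 6.73·(cos(-30.0°) + j·sin(-30.0°)) = 5.828 - j3.365 V
Step 2 — Sum components: V_total = -111.2 - j49.95 V.
Step 3 — Convert to polar: |V_total| = 121.9 V, ∠V_total = -155.8°.

V_total = 121.9∠-155.8° V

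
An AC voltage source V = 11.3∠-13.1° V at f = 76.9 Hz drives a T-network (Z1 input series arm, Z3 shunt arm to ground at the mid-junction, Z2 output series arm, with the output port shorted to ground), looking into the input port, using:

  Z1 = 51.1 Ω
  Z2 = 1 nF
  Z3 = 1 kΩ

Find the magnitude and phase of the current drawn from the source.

Step 1 — Angular frequency: ω = 2π·f = 2π·76.9 = 483.2 rad/s.
Step 2 — Component impedances:
  Z1: Z = R = 51.1 Ω
  Z2: Z = 1/(jωC) = -j/(ω·C) = 0 - j2.07e+06 Ω
  Z3: Z = R = 1000 Ω
Step 3 — With the output port shorted to ground, the output series arm Z2 runs from the junction to ground; the shunt arm Z3 also runs from the junction to ground. They appear in parallel: Z3 || Z2 = 1000 - j0.4832 Ω.
Step 4 — Series with input arm Z1: Z_in = Z1 + (Z3 || Z2) = 1051 - j0.4832 Ω = 1051∠-0.0° Ω.
Step 5 — Source phasor: V = 11.3∠-13.1° V = 11.01 - j2.561 V.
Step 6 — Ohm's law: I = V / Z_total = (11.01 - j2.561) / (1051 - j0.4832) = 0.01047 - j0.002432 A.
Step 7 — Convert to polar: |I| = 0.01075 A, ∠I = -13.1°.

I = 0.01075∠-13.1° A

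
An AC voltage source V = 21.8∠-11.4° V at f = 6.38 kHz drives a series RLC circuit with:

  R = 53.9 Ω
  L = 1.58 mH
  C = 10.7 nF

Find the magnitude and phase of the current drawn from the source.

Step 1 — Angular frequency: ω = 2π·f = 2π·6380 = 4.009e+04 rad/s.
Step 2 — Component impedances:
  R: Z = R = 53.9 Ω
  L: Z = jωL = j·4.009e+04·0.00158 = 0 + j63.34 Ω
  C: Z = 1/(jωC) = -j/(ω·C) = 0 - j2331 Ω
Step 3 — Series combination: Z_total = R + L + C = 53.9 - j2268 Ω = 2269∠-88.6° Ω.
Step 4 — Source phasor: V = 21.8∠-11.4° V = 21.37 - j4.309 V.
Step 5 — Ohm's law: I = V / Z_total = (21.37 - j4.309) / (53.9 - j2268) = 0.002123 + j0.009372 A.
Step 6 — Convert to polar: |I| = 0.009609 A, ∠I = 77.2°.

I = 0.009609∠77.2° A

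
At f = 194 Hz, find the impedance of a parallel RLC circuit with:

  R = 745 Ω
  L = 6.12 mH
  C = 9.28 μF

Step 1 — Angular frequency: ω = 2π·f = 2π·194 = 1219 rad/s.
Step 2 — Component impedances:
  R: Z = R = 745 Ω
  L: Z = jωL = j·1219·0.00612 = 0 + j7.46 Ω
  C: Z = 1/(jωC) = -j/(ω·C) = 0 - j88.4 Ω
Step 3 — Parallel combination: 1/Z_total = 1/R + 1/L + 1/C; Z_total = 0.08909 + j8.146 Ω = 8.147∠89.4° Ω.

Z = 0.08909 + j8.146 Ω = 8.147∠89.4° Ω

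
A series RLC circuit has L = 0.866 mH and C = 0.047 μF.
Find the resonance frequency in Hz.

Step 1 — Resonance condition Im(Z)=0 gives ω₀ = 1/√(LC).
Step 2 — ω₀ = 1/√(0.000866·4.7e-08) = 1.567e+05 rad/s.
Step 3 — f₀ = ω₀/(2π) = 2.495e+04 Hz.

f₀ = 2.495e+04 Hz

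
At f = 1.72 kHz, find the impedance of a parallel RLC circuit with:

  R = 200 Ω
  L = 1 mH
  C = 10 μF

Step 1 — Angular frequency: ω = 2π·f = 2π·1720 = 1.081e+04 rad/s.
Step 2 — Component impedances:
  R: Z = R = 200 Ω
  L: Z = jωL = j·1.081e+04·0.001 = 0 + j10.81 Ω
  C: Z = 1/(jωC) = -j/(ω·C) = 0 - j9.253 Ω
Step 3 — Parallel combination: 1/Z_total = 1/R + 1/L + 1/C; Z_total = 18.76 - j58.32 Ω = 61.26∠-72.2° Ω.

Z = 18.76 - j58.32 Ω = 61.26∠-72.2° Ω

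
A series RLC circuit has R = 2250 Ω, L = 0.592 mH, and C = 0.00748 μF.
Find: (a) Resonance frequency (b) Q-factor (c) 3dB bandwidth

Step 1 — Resonance condition Im(Z)=0 gives ω₀ = 1/√(LC).
Step 2 — ω₀ = 1/√(0.000592·7.48e-09) = 4.752e+05 rad/s.
Step 3 — f₀ = ω₀/(2π) = 7.563e+04 Hz.
Step 4 — Series Q: Q = ω₀L/R = 4.752e+05·0.000592/2250 = 0.125.
Step 5 — 3dB bandwidth: Δω = ω₀/Q = 3.801e+06 rad/s; BW = Δω/(2π) = 6.049e+05 Hz.

(a) f₀ = 7.563e+04 Hz  (b) Q = 0.125  (c) BW = 6.049e+05 Hz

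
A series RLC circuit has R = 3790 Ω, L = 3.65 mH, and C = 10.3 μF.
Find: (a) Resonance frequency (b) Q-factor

Step 1 — Resonance condition Im(Z)=0 gives ω₀ = 1/√(LC).
Step 2 — ω₀ = 1/√(0.00365·1.03e-05) = 5157 rad/s.
Step 3 — f₀ = ω₀/(2π) = 820.8 Hz.
Step 4 — Series Q: Q = ω₀L/R = 5157·0.00365/3790 = 0.004967.

(a) f₀ = 820.8 Hz  (b) Q = 0.004967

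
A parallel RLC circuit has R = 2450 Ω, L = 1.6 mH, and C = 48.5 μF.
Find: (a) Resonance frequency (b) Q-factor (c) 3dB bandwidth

Step 1 — Resonance: ω₀ = 1/√(LC) = 1/√(0.0016·4.85e-05) = 3590 rad/s.
Step 2 — f₀ = ω₀/(2π) = 571.3 Hz.
Step 3 — Parallel Q: Q = R/(ω₀L) = 2450/(3590·0.0016) = 426.6.
Step 4 — Bandwidth: Δω = ω₀/Q = 8.416 rad/s; BW = Δω/(2π) = 1.339 Hz.

(a) f₀ = 571.3 Hz  (b) Q = 426.6  (c) BW = 1.339 Hz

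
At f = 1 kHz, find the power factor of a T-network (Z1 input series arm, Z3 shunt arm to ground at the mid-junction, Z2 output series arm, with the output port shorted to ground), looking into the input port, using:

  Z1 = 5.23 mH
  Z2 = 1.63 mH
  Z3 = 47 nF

Step 1 — Angular frequency: ω = 2π·f = 2π·1000 = 6283 rad/s.
Step 2 — Component impedances:
  Z1: Z = jωL = j·6283·0.00523 = 0 + j32.86 Ω
  Z2: Z = jωL = j·6283·0.00163 = 0 + j10.24 Ω
  Z3: Z = 1/(jωC) = -j/(ω·C) = 0 - j3386 Ω
Step 3 — With the output port shorted to ground, the output series arm Z2 runs from the junction to ground; the shunt arm Z3 also runs from the junction to ground. They appear in parallel: Z3 || Z2 = 0 + j10.27 Ω.
Step 4 — Series with input arm Z1: Z_in = Z1 + (Z3 || Z2) = 0 + j43.13 Ω = 43.13∠90.0° Ω.
Step 5 — Power factor: PF = cos(φ) = Re(Z)/|Z| = 0/43.13 = 0.
Step 6 — Type: Im(Z) = 43.13 ⇒ lagging (phase φ = 90.0°).

PF = 0 (lagging, φ = 90.0°)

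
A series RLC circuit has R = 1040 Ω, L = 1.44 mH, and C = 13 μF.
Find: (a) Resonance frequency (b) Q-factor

Step 1 — Resonance condition Im(Z)=0 gives ω₀ = 1/√(LC).
Step 2 — ω₀ = 1/√(0.00144·1.3e-05) = 7309 rad/s.
Step 3 — f₀ = ω₀/(2π) = 1163 Hz.
Step 4 — Series Q: Q = ω₀L/R = 7309·0.00144/1040 = 0.01012.

(a) f₀ = 1163 Hz  (b) Q = 0.01012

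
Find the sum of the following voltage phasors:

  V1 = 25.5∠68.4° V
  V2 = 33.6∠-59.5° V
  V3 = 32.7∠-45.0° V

Step 1 — Convert each phasor to rectangular form:
  V1 = 25.5·(cos(68.4°) + j·sin(68.4°)) = 9.387 + j23.71 V
  V2 = 33.6·(cos(-59.5°) + j·sin(-59.5°)) = 17.05 - j28.95 V
  V3 = 32.7·(cos(-45.0°) + j·sin(-45.0°)) = 23.12 - j23.12 V
Step 2 — Sum components: V_total = 49.56 - j28.36 V.
Step 3 — Convert to polar: |V_total| = 57.11 V, ∠V_total = -29.8°.

V_total = 57.11∠-29.8° V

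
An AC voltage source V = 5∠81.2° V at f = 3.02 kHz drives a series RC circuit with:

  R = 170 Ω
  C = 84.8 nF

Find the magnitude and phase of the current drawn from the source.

Step 1 — Angular frequency: ω = 2π·f = 2π·3020 = 1.898e+04 rad/s.
Step 2 — Component impedances:
  R: Z = R = 170 Ω
  C: Z = 1/(jωC) = -j/(ω·C) = 0 - j621.5 Ω
Step 3 — Series combination: Z_total = R + C = 170 - j621.5 Ω = 644.3∠-74.7° Ω.
Step 4 — Source phasor: V = 5∠81.2° V = 0.7649 + j4.941 V.
Step 5 — Ohm's law: I = V / Z_total = (0.7649 + j4.941) / (170 - j621.5) = -0.007084 + j0.003169 A.
Step 6 — Convert to polar: |I| = 0.00776 A, ∠I = 155.9°.

I = 0.00776∠155.9° A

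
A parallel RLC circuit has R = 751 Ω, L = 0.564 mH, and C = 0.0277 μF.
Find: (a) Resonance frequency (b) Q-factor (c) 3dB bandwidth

Step 1 — Resonance: ω₀ = 1/√(LC) = 1/√(0.000564·2.77e-08) = 2.53e+05 rad/s.
Step 2 — f₀ = ω₀/(2π) = 4.027e+04 Hz.
Step 3 — Parallel Q: Q = R/(ω₀L) = 751/(2.53e+05·0.000564) = 5.263.
Step 4 — Bandwidth: Δω = ω₀/Q = 4.807e+04 rad/s; BW = Δω/(2π) = 7651 Hz.

(a) f₀ = 4.027e+04 Hz  (b) Q = 5.263  (c) BW = 7651 Hz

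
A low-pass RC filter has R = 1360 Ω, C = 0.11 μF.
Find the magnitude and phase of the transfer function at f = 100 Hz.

Step 1 — Angular frequency: ω = 2π·100 = 628.3 rad/s.
Step 2 — Transfer function: H(jω) = 1/(1 + jωRC).
Step 3 — Denominator: 1 + jωRC = 1 + j·628.3·1360·1.1e-07 = 1 + j0.094.
Step 4 — H = 0.9912 - j0.09317.
Step 5 — Magnitude: |H| = 0.9956 (-0.0 dB); phase: φ = -5.4°.

|H| = 0.9956 (-0.0 dB), φ = -5.4°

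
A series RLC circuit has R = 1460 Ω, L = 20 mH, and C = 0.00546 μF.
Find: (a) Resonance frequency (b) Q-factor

Step 1 — Resonance condition Im(Z)=0 gives ω₀ = 1/√(LC).
Step 2 — ω₀ = 1/√(0.02·5.46e-09) = 9.569e+04 rad/s.
Step 3 — f₀ = ω₀/(2π) = 1.523e+04 Hz.
Step 4 — Series Q: Q = ω₀L/R = 9.569e+04·0.02/1460 = 1.311.

(a) f₀ = 1.523e+04 Hz  (b) Q = 1.311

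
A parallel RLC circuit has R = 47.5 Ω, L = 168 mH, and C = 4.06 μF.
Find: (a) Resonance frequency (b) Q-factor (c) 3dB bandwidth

Step 1 — Resonance: ω₀ = 1/√(LC) = 1/√(0.168·4.06e-06) = 1211 rad/s.
Step 2 — f₀ = ω₀/(2π) = 192.7 Hz.
Step 3 — Parallel Q: Q = R/(ω₀L) = 47.5/(1211·0.168) = 0.2335.
Step 4 — Bandwidth: Δω = ω₀/Q = 5185 rad/s; BW = Δω/(2π) = 825.3 Hz.

(a) f₀ = 192.7 Hz  (b) Q = 0.2335  (c) BW = 825.3 Hz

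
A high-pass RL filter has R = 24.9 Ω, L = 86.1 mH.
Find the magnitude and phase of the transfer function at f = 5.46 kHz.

Step 1 — Angular frequency: ω = 2π·5460 = 3.431e+04 rad/s.
Step 2 — Transfer function: H(jω) = jωL/(R + jωL).
Step 3 — Numerator jωL = j·2954; denominator R + jωL = 24.9 + j2954.
Step 4 — H = 0.9999 + j0.008429.
Step 5 — Magnitude: |H| = 1 (-0.0 dB); phase: φ = 0.5°.

|H| = 1 (-0.0 dB), φ = 0.5°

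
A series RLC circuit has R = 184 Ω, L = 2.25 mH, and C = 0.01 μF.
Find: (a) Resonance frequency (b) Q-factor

Step 1 — Resonance condition Im(Z)=0 gives ω₀ = 1/√(LC).
Step 2 — ω₀ = 1/√(0.00225·1e-08) = 2.108e+05 rad/s.
Step 3 — f₀ = ω₀/(2π) = 3.355e+04 Hz.
Step 4 — Series Q: Q = ω₀L/R = 2.108e+05·0.00225/184 = 2.578.

(a) f₀ = 3.355e+04 Hz  (b) Q = 2.578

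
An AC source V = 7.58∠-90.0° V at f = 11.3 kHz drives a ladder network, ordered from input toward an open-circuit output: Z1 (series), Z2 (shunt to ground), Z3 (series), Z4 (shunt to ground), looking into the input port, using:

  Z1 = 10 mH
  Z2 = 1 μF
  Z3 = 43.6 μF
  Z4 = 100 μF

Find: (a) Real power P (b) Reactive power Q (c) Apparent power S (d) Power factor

Step 1 — Angular frequency: ω = 2π·f = 2π·1.13e+04 = 7.1e+04 rad/s.
Step 2 — Component impedances:
  Z1: Z = jωL = j·7.1e+04·0.01 = 0 + j710 Ω
  Z2: Z = 1/(jωC) = -j/(ω·C) = 0 - j14.08 Ω
  Z3: Z = 1/(jωC) = -j/(ω·C) = 0 - j0.323 Ω
  Z4: Z = 1/(jωC) = -j/(ω·C) = 0 - j0.1408 Ω
Step 3 — Ladder network (open output): work backward from the far end, alternating series and parallel combinations. Z_in = 0 + j709.6 Ω = 709.6∠90.0° Ω.
Step 4 — Source phasor: V = 7.58∠-90.0° V = 0 - j7.58 V.
Step 5 — Current: I = V / Z = -0.01068 A = 0.01068∠-180.0° A.
Step 6 — Complex power: S = V·I* = 0 + j0.08098 VA.
Step 7 — Real power: P = Re(S) = 0 W.
Step 8 — Reactive power: Q = Im(S) = 0.08098 VAR.
Step 9 — Apparent power: |S| = 0.08098 VA.
Step 10 — Power factor: PF = P/|S| = 0 (lagging).

(a) P = 0 W  (b) Q = 0.08098 VAR  (c) S = 0.08098 VA  (d) PF = 0 (lagging)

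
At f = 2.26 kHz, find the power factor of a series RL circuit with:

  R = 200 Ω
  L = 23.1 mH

Step 1 — Angular frequency: ω = 2π·f = 2π·2260 = 1.42e+04 rad/s.
Step 2 — Component impedances:
  R: Z = R = 200 Ω
  L: Z = jωL = j·1.42e+04·0.0231 = 0 + j328 Ω
Step 3 — Series combination: Z_total = R + L = 200 + j328 Ω = 384.2∠58.6° Ω.
Step 4 — Power factor: PF = cos(φ) = Re(Z)/|Z| = 200/384.2 = 0.5206.
Step 5 — Type: Im(Z) = 328 ⇒ lagging (phase φ = 58.6°).

PF = 0.5206 (lagging, φ = 58.6°)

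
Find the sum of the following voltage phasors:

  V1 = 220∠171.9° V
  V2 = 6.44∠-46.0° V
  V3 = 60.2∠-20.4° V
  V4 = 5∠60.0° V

Step 1 — Convert each phasor to rectangular form:
  V1 = 220·(cos(171.9°) + j·sin(171.9°)) = -217.8 + j31 V
  V2 = 6.44·(cos(-46.0°) + j·sin(-46.0°)) = 4.474 - j4.633 V
  V3 = 60.2·(cos(-20.4°) + j·sin(-20.4°)) = 56.42 - j20.98 V
  V4 = 5·(cos(60.0°) + j·sin(60.0°)) = 2.5 + j4.33 V
Step 2 — Sum components: V_total = -154.4 + j9.712 V.
Step 3 — Convert to polar: |V_total| = 154.7 V, ∠V_total = 176.4°.

V_total = 154.7∠176.4° V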